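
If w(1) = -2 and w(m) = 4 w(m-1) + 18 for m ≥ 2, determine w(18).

68719476730

The fixed point is 18/(1 - 4) = -6, so w(m) + 6 = 4(w(m-1) + 6).
Hence w(m) = 4·4^{m-1} - 6.
w(18) = 4·4^{17} - 6 = 4·17179869184 - 6 = 68719476730.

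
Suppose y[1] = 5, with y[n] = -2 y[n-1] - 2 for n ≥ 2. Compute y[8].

y[2] = -2(5) - 2 = -12
y[3] = -2(-12) - 2 = 22
y[4] = -2(22) - 2 = -46
y[5] = -2(-46) - 2 = 90
y[6] = -2(90) - 2 = -182
y[7] = -2(-182) - 2 = 362
y[8] = -2(362) - 2 = -726

-726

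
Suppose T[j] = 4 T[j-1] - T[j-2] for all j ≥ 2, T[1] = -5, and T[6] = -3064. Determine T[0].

-4

Let T[0] = y.
T[2] = -20 - y
T[3] = -75 - 4y
T[4] = -280 - 15y
T[5] = -1045 - 56y
T[6] = -3900 - 209y
So -3900 - 209y = -3064, giving y = -4.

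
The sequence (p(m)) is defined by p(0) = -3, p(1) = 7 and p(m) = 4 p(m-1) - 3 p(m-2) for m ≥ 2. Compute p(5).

p(2) = 4(7) - 3(-3) = 37
p(3) = 4(37) - 3(7) = 127
p(4) = 4(127) - 3(37) = 397
p(5) = 4(397) - 3(127) = 1207

1207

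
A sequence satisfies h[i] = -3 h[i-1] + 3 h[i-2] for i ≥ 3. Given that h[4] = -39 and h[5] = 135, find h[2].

-7

Rearranging, h[i-2] = (h[i] + 3 h[i-1]) / 3.
h[3] = (135 + 3*(-39)) / 3 = 18/3 = 6
h[2] = (-39 + 3*6) / 3 = -21/3 = -7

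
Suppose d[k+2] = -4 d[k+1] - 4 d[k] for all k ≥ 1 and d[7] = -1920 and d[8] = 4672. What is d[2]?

-5

Rearranging, d[k-2] = (d[k] + 4 d[k-1]) / -4.
d[6] = (4672 + 4*(-1920)) / -4 = -3008/-4 = 752
d[5] = (-1920 + 4*752) / -4 = 1088/-4 = -272
d[4] = (752 + 4*(-272)) / -4 = -336/-4 = 84
d[3] = (-272 + 4*84) / -4 = 64/-4 = -16
d[2] = (84 + 4*(-16)) / -4 = 20/-4 = -5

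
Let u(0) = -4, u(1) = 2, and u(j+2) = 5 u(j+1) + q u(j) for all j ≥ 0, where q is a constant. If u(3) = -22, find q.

4

u(2) = 10 - 4q
u(3) = 50 - 18q
So 50 - 18q = -22, giving q = 4.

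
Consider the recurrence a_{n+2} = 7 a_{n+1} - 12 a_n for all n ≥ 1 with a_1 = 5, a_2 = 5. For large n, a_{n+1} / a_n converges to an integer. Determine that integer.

The characteristic equation is r^2 - 7r + 12 = 0, which factors as (r - 4)(r - 3) = 0.
So the roots are 4 and 3. Since |4| > |3| and the coefficient of 4^n is non-zero, the ratio tends to 4.

4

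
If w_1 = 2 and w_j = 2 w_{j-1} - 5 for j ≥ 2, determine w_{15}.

-49147

The fixed point is -5/(1 - 2) = 5, so w_j - 5 = 2(w_{j-1} - 5).
Hence w_j = -3·2^{j-1} + 5.
w_{15} = -3·2^{14} + 5 = -3·16384 + 5 = -49147.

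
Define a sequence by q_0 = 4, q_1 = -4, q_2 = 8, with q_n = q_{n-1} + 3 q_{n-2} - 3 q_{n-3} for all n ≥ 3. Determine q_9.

q_3 = 8 + 3(-4) - 3(4) = -16
q_4 = (-16) + 3(8) - 3(-4) = 20
q_5 = 20 + 3(-16) - 3(8) = -52
q_6 = (-52) + 3(20) - 3(-16) = 56
q_7 = 56 + 3(-52) - 3(20) = -160
q_8 = (-160) + 3(56) - 3(-52) = 164
q_9 = 164 + 3(-160) - 3(56) = -484

-484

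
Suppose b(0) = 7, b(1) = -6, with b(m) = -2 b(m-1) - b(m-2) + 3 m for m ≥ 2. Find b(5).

-8

b(2) = -2(-6) - 7 + 6 = 11
b(3) = -2(11) - (-6) + 9 = -7
b(4) = -2(-7) - 11 + 12 = 15
b(5) = -2(15) - (-7) + 15 = -8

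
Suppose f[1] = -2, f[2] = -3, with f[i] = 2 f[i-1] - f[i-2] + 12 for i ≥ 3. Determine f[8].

f[3] = 2·(-3) - (-2) + 12 = 8
f[4] = 2·8 - (-3) + 12 = 31
f[5] = 2·31 - 8 + 12 = 66
f[6] = 2·66 - 31 + 12 = 113
f[7] = 2·113 - 66 + 12 = 172
f[8] = 2·172 - 113 + 12 = 243

243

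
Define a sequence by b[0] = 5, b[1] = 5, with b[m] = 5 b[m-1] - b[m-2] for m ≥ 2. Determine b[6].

10445

b[2] = 5(5) - 5 = 20
b[3] = 5(20) - 5 = 95
b[4] = 5(95) - 20 = 455
b[5] = 5(455) - 95 = 2180
b[6] = 5(2180) - 455 = 10445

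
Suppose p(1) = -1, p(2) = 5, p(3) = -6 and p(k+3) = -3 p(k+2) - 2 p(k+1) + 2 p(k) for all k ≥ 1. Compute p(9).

472

p(4) = -3(-6) - 2(5) + 2(-1) = 6
p(5) = -3(6) - 2(-6) + 2(5) = 4
p(6) = -3(4) - 2(6) + 2(-6) = -36
p(7) = -3(-36) - 2(4) + 2(6) = 112
p(8) = -3(112) - 2(-36) + 2(4) = -256
p(9) = -3(-256) - 2(112) + 2(-36) = 472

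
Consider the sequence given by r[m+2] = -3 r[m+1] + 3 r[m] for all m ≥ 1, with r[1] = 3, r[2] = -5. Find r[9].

r[3] = -3(-5) + 3(3) = 24
r[4] = -3(24) + 3(-5) = -87
r[5] = -3(-87) + 3(24) = 333
r[6] = -3(333) + 3(-87) = -1260
r[7] = -3(-1260) + 3(333) = 4779
r[8] = -3(4779) + 3(-1260) = -18117
r[9] = -3(-18117) + 3(4779) = 68688

68688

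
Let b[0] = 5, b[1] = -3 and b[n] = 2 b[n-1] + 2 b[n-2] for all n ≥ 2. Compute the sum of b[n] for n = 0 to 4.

20

b[2] = 2·(-3) + 2·5 = 4
b[3] = 2·4 + 2·(-3) = 2
b[4] = 2·2 + 2·4 = 12
Sum = 5 + (-3) + 4 + 2 + 12 = 20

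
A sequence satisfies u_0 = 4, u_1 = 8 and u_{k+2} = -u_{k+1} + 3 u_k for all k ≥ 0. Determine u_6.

u_2 = -8 + 3·4 = 4
u_3 = -4 + 3·8 = 20
u_4 = -20 + 3·4 = -8
u_5 = -(-8) + 3·20 = 68
u_6 = -68 + 3·(-8) = -92

-92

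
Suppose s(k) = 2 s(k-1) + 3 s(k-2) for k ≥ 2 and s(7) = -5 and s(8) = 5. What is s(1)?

-5

Rearranging, s(k-2) = (s(k) - 2 s(k-1)) / 3.
s(6) = (5 - 2(-5)) / 3 = 15/3 = 5
s(5) = (-5 - 2(5)) / 3 = -15/3 = -5
s(4) = (5 - 2(-5)) / 3 = 15/3 = 5
s(3) = (-5 - 2(5)) / 3 = -15/3 = -5
s(2) = (5 - 2(-5)) / 3 = 15/3 = 5
s(1) = (-5 - 2(5)) / 3 = -15/3 = -5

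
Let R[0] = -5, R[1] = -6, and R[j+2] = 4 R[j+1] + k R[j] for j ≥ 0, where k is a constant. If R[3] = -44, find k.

-2

R[2] = -24 - 5k
R[3] = -96 - 26k
So -96 - 26k = -44, giving k = -2.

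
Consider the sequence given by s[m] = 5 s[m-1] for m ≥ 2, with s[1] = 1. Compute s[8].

s[2] = 5(1) = 5
s[3] = 5(5) = 25
s[4] = 5(25) = 125
s[5] = 5(125) = 625
s[6] = 5(625) = 3125
s[7] = 5(3125) = 15625
s[8] = 5(15625) = 78125

78125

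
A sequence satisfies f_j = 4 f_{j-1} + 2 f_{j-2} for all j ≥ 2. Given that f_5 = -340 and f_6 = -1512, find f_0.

9

Rearranging, f_{j-2} = (f_j - 4 f_{j-1}) / 2.
f_4 = (-1512 - 4*(-340)) / 2 = -152/2 = -76
f_3 = (-340 - 4*(-76)) / 2 = -36/2 = -18
f_2 = (-76 - 4*(-18)) / 2 = -4/2 = -2
f_1 = (-18 - 4*(-2)) / 2 = -10/2 = -5
f_0 = (-2 - 4*(-5)) / 2 = 18/2 = 9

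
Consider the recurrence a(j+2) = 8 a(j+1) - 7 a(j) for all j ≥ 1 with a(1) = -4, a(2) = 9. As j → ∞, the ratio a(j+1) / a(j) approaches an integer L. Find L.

7

The characteristic equation is r^2 - 8r + 7 = 0, which factors as (r - 7)(r - 1) = 0.
So the roots are 7 and 1. Since |7| > |1| and the coefficient of 7^j is non-zero, the ratio tends to 7.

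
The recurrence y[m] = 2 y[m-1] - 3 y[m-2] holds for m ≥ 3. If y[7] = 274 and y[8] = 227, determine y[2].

Rearranging, y[m-2] = (y[m] - 2 y[m-1]) / -3.
y[6] = (227 - 2·274) / -3 = -321/-3 = 107
y[5] = (274 - 2·107) / -3 = 60/-3 = -20
y[4] = (107 - 2·(-20)) / -3 = 147/-3 = -49
y[3] = (-20 - 2·(-49)) / -3 = 78/-3 = -26
y[2] = (-49 - 2·(-26)) / -3 = 3/-3 = -1

-1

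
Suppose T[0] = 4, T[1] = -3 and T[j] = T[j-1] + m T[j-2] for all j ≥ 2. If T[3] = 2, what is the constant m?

5

T[2] = -3 + 4m
T[3] = -3 + m
So -3 + m = 2, giving m = 5.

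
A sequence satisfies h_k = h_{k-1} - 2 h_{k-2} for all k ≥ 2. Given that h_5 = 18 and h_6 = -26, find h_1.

-6

Rearranging, h_{k-2} = (h_k - h_{k-1}) / -2.
h_4 = (-26 - 18) / -2 = -44/-2 = 22
h_3 = (18 - 22) / -2 = -4/-2 = 2
h_2 = (22 - 2) / -2 = 20/-2 = -10
h_1 = (2 - (-10)) / -2 = 12/-2 = -6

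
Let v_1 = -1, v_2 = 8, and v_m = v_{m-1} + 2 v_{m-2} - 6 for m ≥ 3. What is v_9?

84

v_3 = 8 + 2(-1) - 6 = 0
v_4 = 0 + 2(8) - 6 = 10
v_5 = 10 + 2(0) - 6 = 4
v_6 = 4 + 2(10) - 6 = 18
v_7 = 18 + 2(4) - 6 = 20
v_8 = 20 + 2(18) - 6 = 50
v_9 = 50 + 2(20) - 6 = 84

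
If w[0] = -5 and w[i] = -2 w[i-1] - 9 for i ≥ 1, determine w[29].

The fixed point is -9/(1 + 2) = -3, so w[i] + 3 = -2(w[i-1] + 3).
Hence w[i] = -2·(-2)^i - 3.
w[29] = -2·(-2)^{29} - 3 = -2·-536870912 - 3 = 1073741821.

1073741821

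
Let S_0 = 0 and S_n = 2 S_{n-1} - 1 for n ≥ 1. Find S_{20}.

The fixed point is -1/(1 - 2) = 1, so S_n - 1 = 2(S_{n-1} - 1).
Hence S_n = -1·2^n + 1.
S_{20} = -1·2^{20} + 1 = -1·1048576 + 1 = -1048575.

-1048575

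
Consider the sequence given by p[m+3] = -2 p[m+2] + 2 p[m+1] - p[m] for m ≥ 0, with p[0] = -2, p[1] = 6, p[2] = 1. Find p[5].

p[3] = -2*1 + 2*6 - (-2) = 12
p[4] = -2*12 + 2*1 - 6 = -28
p[5] = -2*(-28) + 2*12 - 1 = 79

79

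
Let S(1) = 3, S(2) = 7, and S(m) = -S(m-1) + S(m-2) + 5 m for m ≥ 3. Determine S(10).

50

S(3) = -7 + 3 + 15 = 11
S(4) = -11 + 7 + 20 = 16
S(5) = -16 + 11 + 25 = 20
S(6) = -20 + 16 + 30 = 26
S(7) = -26 + 20 + 35 = 29
S(8) = -29 + 26 + 40 = 37
S(9) = -37 + 29 + 45 = 37
S(10) = -37 + 37 + 50 = 50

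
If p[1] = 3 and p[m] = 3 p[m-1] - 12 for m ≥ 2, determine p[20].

-3486784395

The fixed point is -12/(1 - 3) = 6, so p[m] - 6 = 3(p[m-1] - 6).
Hence p[m] = -3·3^{m-1} + 6.
p[20] = -3·3^{19} + 6 = -3·1162261467 + 6 = -3486784395.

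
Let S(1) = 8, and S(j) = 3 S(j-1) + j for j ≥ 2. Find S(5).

746

S(2) = 3*8 + 2 = 26
S(3) = 3*26 + 3 = 81
S(4) = 3*81 + 4 = 247
S(5) = 3*247 + 5 = 746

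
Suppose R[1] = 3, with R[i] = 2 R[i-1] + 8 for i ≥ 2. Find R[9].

R[2] = 2·3 + 8 = 14
R[3] = 2·14 + 8 = 36
R[4] = 2·36 + 8 = 80
R[5] = 2·80 + 8 = 168
R[6] = 2·168 + 8 = 344
R[7] = 2·344 + 8 = 696
R[8] = 2·696 + 8 = 1400
R[9] = 2·1400 + 8 = 2808

2808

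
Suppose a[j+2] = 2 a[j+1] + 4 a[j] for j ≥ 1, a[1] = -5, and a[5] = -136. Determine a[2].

1

Let a[2] = y.
a[3] = -20 + 2y
a[4] = -40 + 8y
a[5] = -160 + 24y
So -160 + 24y = -136, giving y = 1.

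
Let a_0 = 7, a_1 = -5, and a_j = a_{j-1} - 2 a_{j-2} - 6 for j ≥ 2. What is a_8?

-137

a_2 = (-5) - 2*7 - 6 = -25
a_3 = (-25) - 2*(-5) - 6 = -21
a_4 = (-21) - 2*(-25) - 6 = 23
a_5 = 23 - 2*(-21) - 6 = 59
a_6 = 59 - 2*23 - 6 = 7
a_7 = 7 - 2*59 - 6 = -117
a_8 = (-117) - 2*7 - 6 = -137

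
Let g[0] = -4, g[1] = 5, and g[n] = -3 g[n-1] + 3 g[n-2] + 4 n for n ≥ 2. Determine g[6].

-4308

g[2] = -3·5 + 3·(-4) + 8 = -19
g[3] = -3·(-19) + 3·5 + 12 = 84
g[4] = -3·84 + 3·(-19) + 16 = -293
g[5] = -3·(-293) + 3·84 + 20 = 1151
g[6] = -3·1151 + 3·(-293) + 24 = -4308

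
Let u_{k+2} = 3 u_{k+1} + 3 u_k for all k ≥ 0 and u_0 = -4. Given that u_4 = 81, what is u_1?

5

Let u_1 = z.
u_2 = -12 + 3z
u_3 = -36 + 12z
u_4 = -144 + 45z
So -144 + 45z = 81, giving z = 5.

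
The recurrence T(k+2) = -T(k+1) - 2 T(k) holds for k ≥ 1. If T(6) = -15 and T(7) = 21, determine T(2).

Rearranging, T(k-2) = (T(k) + T(k-1)) / -2.
T(5) = (21 + (-15)) / -2 = 6/-2 = -3
T(4) = (-15 + (-3)) / -2 = -18/-2 = 9
T(3) = (-3 + 9) / -2 = 6/-2 = -3
T(2) = (9 + (-3)) / -2 = 6/-2 = -3

-3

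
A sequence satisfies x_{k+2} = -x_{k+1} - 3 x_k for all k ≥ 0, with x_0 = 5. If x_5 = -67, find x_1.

8

Let x_1 = y.
x_2 = -15 - y
x_3 = 15 - 2y
x_4 = 30 + 5y
x_5 = -75 + y
So -75 + y = -67, giving y = 8.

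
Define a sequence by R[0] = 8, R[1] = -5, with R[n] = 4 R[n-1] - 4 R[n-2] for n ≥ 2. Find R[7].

R[2] = 4*(-5) - 4*8 = -52
R[3] = 4*(-52) - 4*(-5) = -188
R[4] = 4*(-188) - 4*(-52) = -544
R[5] = 4*(-544) - 4*(-188) = -1424
R[6] = 4*(-1424) - 4*(-544) = -3520
R[7] = 4*(-3520) - 4*(-1424) = -8384

-8384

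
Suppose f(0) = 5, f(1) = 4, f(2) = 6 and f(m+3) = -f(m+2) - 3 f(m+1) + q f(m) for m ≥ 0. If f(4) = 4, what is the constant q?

-4

f(3) = -18 + 5q
f(4) = -q
So -q = 4, giving q = -4.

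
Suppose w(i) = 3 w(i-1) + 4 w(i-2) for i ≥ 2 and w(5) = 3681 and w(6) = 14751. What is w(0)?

9

Rearranging, w(i-2) = (w(i) - 3 w(i-1)) / 4.
w(4) = (14751 - 3·3681) / 4 = 3708/4 = 927
w(3) = (3681 - 3·927) / 4 = 900/4 = 225
w(2) = (927 - 3·225) / 4 = 252/4 = 63
w(1) = (225 - 3·63) / 4 = 36/4 = 9
w(0) = (63 - 3·9) / 4 = 36/4 = 9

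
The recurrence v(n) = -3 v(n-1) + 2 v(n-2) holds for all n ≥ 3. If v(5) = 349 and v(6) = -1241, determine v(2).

-5

Rearranging, v(n-2) = (v(n) + 3 v(n-1)) / 2.
v(4) = (-1241 + 3(349)) / 2 = -194/2 = -97
v(3) = (349 + 3(-97)) / 2 = 58/2 = 29
v(2) = (-97 + 3(29)) / 2 = -10/2 = -5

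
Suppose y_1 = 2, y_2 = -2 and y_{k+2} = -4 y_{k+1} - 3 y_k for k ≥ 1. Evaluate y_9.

y_3 = -4*(-2) - 3*2 = 2
y_4 = -4*2 - 3*(-2) = -2
y_5 = -4*(-2) - 3*2 = 2
y_6 = -4*2 - 3*(-2) = -2
y_7 = -4*(-2) - 3*2 = 2
y_8 = -4*2 - 3*(-2) = -2
y_9 = -4*(-2) - 3*2 = 2

2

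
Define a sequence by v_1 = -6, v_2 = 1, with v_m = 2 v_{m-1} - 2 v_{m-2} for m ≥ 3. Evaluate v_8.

v_3 = 2(1) - 2(-6) = 14
v_4 = 2(14) - 2(1) = 26
v_5 = 2(26) - 2(14) = 24
v_6 = 2(24) - 2(26) = -4
v_7 = 2(-4) - 2(24) = -56
v_8 = 2(-56) - 2(-4) = -104

-104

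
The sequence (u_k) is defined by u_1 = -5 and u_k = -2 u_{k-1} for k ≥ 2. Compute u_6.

u_2 = -2(-5) = 10
u_3 = -2(10) = -20
u_4 = -2(-20) = 40
u_5 = -2(40) = -80
u_6 = -2(-80) = 160

160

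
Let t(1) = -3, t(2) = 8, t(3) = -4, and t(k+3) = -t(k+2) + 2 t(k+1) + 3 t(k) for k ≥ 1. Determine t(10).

t(4) = -(-4) + 2*8 + 3*(-3) = 11
t(5) = -11 + 2*(-4) + 3*8 = 5
t(6) = -5 + 2*11 + 3*(-4) = 5
t(7) = -5 + 2*5 + 3*11 = 38
t(8) = -38 + 2*5 + 3*5 = -13
t(9) = -(-13) + 2*38 + 3*5 = 104
t(10) = -104 + 2*(-13) + 3*38 = -16

-16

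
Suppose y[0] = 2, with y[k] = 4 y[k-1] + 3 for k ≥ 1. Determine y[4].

767

y[1] = 4·2 + 3 = 11
y[2] = 4·11 + 3 = 47
y[3] = 4·47 + 3 = 191
y[4] = 4·191 + 3 = 767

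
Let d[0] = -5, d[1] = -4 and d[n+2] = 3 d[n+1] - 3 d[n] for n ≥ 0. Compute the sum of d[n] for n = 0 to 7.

411

d[2] = 3*(-4) - 3*(-5) = 3
d[3] = 3*3 - 3*(-4) = 21
d[4] = 3*21 - 3*3 = 54
d[5] = 3*54 - 3*21 = 99
d[6] = 3*99 - 3*54 = 135
d[7] = 3*135 - 3*99 = 108
Sum = (-5) + (-4) + 3 + 21 + 54 + 99 + 135 + 108 = 411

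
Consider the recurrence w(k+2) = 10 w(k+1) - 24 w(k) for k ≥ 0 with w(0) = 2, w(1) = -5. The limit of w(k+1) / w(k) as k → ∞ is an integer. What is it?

6

The characteristic equation is r^2 - 10r + 24 = 0, which factors as (r - 6)(r - 4) = 0.
So the roots are 6 and 4. Since |6| > |4| and the coefficient of 6^k is non-zero, the ratio tends to 6.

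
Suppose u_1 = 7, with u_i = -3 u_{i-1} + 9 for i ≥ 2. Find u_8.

-10386

u_2 = -3·7 + 9 = -12
u_3 = -3·(-12) + 9 = 45
u_4 = -3·45 + 9 = -126
u_5 = -3·(-126) + 9 = 387
u_6 = -3·387 + 9 = -1152
u_7 = -3·(-1152) + 9 = 3465
u_8 = -3·3465 + 9 = -10386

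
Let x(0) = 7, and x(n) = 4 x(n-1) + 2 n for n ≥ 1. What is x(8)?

517000

x(1) = 4*7 + 2 = 30
x(2) = 4*30 + 4 = 124
x(3) = 4*124 + 6 = 502
x(4) = 4*502 + 8 = 2016
x(5) = 4*2016 + 10 = 8074
x(6) = 4*8074 + 12 = 32308
x(7) = 4*32308 + 14 = 129246
x(8) = 4*129246 + 16 = 517000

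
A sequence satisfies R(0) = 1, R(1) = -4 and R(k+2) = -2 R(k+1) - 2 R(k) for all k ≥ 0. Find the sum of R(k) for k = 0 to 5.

11

R(2) = -2·(-4) - 2·1 = 6
R(3) = -2·6 - 2·(-4) = -4
R(4) = -2·(-4) - 2·6 = -4
R(5) = -2·(-4) - 2·(-4) = 16
Sum = 1 + (-4) + 6 + (-4) + (-4) + 16 = 11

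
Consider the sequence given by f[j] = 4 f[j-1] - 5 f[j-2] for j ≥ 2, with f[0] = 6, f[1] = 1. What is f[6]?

f[2] = 4*1 - 5*6 = -26
f[3] = 4*(-26) - 5*1 = -109
f[4] = 4*(-109) - 5*(-26) = -306
f[5] = 4*(-306) - 5*(-109) = -679
f[6] = 4*(-679) - 5*(-306) = -1186

-1186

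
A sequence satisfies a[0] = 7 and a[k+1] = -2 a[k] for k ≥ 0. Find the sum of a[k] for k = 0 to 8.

a[1] = -2·7 = -14
a[2] = -2·(-14) = 28
a[3] = -2·28 = -56
a[4] = -2·(-56) = 112
a[5] = -2·112 = -224
a[6] = -2·(-224) = 448
a[7] = -2·448 = -896
a[8] = -2·(-896) = 1792
Sum = 7 + (-14) + 28 + (-56) + 112 + (-224) + 448 + (-896) + 1792 = 1197

1197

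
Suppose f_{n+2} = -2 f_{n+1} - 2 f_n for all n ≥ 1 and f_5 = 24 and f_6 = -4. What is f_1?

Rearranging, f_{n-2} = (f_n + 2 f_{n-1}) / -2.
f_4 = (-4 + 2(24)) / -2 = 44/-2 = -22
f_3 = (24 + 2(-22)) / -2 = -20/-2 = 10
f_2 = (-22 + 2(10)) / -2 = -2/-2 = 1
f_1 = (10 + 2(1)) / -2 = 12/-2 = -6

-6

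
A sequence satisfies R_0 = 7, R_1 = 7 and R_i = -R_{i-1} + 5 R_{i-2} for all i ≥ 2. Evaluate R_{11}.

R_2 = -7 + 5(7) = 28
R_3 = -28 + 5(7) = 7
R_4 = -7 + 5(28) = 133
R_5 = -133 + 5(7) = -98
R_6 = -(-98) + 5(133) = 763
R_7 = -763 + 5(-98) = -1253
R_8 = -(-1253) + 5(763) = 5068
R_9 = -5068 + 5(-1253) = -11333
R_{10} = -(-11333) + 5(5068) = 36673
R_{11} = -36673 + 5(-11333) = -93338

-93338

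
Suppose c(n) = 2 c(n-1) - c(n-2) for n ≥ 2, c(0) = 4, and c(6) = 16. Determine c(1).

6

Let c(1) = y.
c(2) = -4 + 2y
c(3) = -8 + 3y
c(4) = -12 + 4y
c(5) = -16 + 5y
c(6) = -20 + 6y
So -20 + 6y = 16, giving y = 6.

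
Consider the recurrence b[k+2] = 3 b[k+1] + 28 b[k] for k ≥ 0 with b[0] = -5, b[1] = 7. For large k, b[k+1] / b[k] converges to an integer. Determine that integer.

7

The characteristic equation is r^2 - 3r - 28 = 0, which factors as (r - 7)(r + 4) = 0.
So the roots are 7 and -4. Since |7| > |-4| and the coefficient of 7^k is non-zero, the ratio tends to 7.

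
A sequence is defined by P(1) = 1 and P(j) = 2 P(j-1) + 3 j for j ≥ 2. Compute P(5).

139

P(2) = 2*1 + 6 = 8
P(3) = 2*8 + 9 = 25
P(4) = 2*25 + 12 = 62
P(5) = 2*62 + 15 = 139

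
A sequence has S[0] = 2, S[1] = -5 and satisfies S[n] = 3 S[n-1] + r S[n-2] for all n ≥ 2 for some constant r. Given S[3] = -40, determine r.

5

S[2] = -15 + 2r
S[3] = -45 + r
So -45 + r = -40, giving r = 5.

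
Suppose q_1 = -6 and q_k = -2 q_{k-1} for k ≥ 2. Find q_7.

q_2 = -2*(-6) = 12
q_3 = -2*12 = -24
q_4 = -2*(-24) = 48
q_5 = -2*48 = -96
q_6 = -2*(-96) = 192
q_7 = -2*192 = -384

-384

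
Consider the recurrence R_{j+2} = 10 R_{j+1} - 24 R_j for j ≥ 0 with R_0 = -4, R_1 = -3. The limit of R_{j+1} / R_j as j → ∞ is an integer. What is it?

The characteristic equation is r^2 - 10r + 24 = 0, which factors as (r - 6)(r - 4) = 0.
So the roots are 6 and 4. Since |6| > |4| and the coefficient of 6^j is non-zero, the ratio tends to 6.

6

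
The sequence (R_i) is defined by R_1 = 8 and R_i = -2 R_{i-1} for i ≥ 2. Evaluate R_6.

-256

R_2 = -2·8 = -16
R_3 = -2·(-16) = 32
R_4 = -2·32 = -64
R_5 = -2·(-64) = 128
R_6 = -2·128 = -256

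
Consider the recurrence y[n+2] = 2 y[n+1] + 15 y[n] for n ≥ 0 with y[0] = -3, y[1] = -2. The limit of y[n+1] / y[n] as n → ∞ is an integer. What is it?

5

The characteristic equation is r^2 - 2r - 15 = 0, which factors as (r - 5)(r + 3) = 0.
So the roots are 5 and -3. Since |5| > |-3| and the coefficient of 5^n is non-zero, the ratio tends to 5.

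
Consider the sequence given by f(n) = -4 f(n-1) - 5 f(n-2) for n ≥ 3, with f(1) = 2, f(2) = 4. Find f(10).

-8156

f(3) = -4(4) - 5(2) = -26
f(4) = -4(-26) - 5(4) = 84
f(5) = -4(84) - 5(-26) = -206
f(6) = -4(-206) - 5(84) = 404
f(7) = -4(404) - 5(-206) = -586
f(8) = -4(-586) - 5(404) = 324
f(9) = -4(324) - 5(-586) = 1634
f(10) = -4(1634) - 5(324) = -8156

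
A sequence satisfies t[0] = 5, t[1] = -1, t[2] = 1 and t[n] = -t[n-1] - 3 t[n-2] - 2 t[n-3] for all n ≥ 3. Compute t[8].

t[3] = -1 - 3·(-1) - 2·5 = -8
t[4] = -(-8) - 3·1 - 2·(-1) = 7
t[5] = -7 - 3·(-8) - 2·1 = 15
t[6] = -15 - 3·7 - 2·(-8) = -20
t[7] = -(-20) - 3·15 - 2·7 = -39
t[8] = -(-39) - 3·(-20) - 2·15 = 69

69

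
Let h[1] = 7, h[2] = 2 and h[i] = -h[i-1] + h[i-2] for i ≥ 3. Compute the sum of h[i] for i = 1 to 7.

27

h[3] = -2 + 7 = 5
h[4] = -5 + 2 = -3
h[5] = -(-3) + 5 = 8
h[6] = -8 + (-3) = -11
h[7] = -(-11) + 8 = 19
Sum = 7 + 2 + 5 + (-3) + 8 + (-11) + 19 = 27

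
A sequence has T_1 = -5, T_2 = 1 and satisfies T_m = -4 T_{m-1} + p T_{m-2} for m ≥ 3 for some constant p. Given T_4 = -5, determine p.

T_3 = -4 - 5p
T_4 = 16 + 21p
So 16 + 21p = -5, giving p = -1.

-1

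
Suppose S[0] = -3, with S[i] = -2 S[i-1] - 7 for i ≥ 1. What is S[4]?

-13

S[1] = -2(-3) - 7 = -1
S[2] = -2(-1) - 7 = -5
S[3] = -2(-5) - 7 = 3
S[4] = -2(3) - 7 = -13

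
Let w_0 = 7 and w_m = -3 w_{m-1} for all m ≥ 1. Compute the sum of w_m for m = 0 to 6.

3829

w_1 = -3·7 = -21
w_2 = -3·(-21) = 63
w_3 = -3·63 = -189
w_4 = -3·(-189) = 567
w_5 = -3·567 = -1701
w_6 = -3·(-1701) = 5103
Sum = 7 + (-21) + 63 + (-189) + 567 + (-1701) + 5103 = 3829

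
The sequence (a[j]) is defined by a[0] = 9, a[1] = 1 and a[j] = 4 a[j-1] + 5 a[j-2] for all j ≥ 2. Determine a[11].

a[2] = 4(1) + 5(9) = 49
a[3] = 4(49) + 5(1) = 201
a[4] = 4(201) + 5(49) = 1049
a[5] = 4(1049) + 5(201) = 5201
a[6] = 4(5201) + 5(1049) = 26049
a[7] = 4(26049) + 5(5201) = 130201
a[8] = 4(130201) + 5(26049) = 651049
a[9] = 4(651049) + 5(130201) = 3255201
a[10] = 4(3255201) + 5(651049) = 16276049
a[11] = 4(16276049) + 5(3255201) = 81380201

81380201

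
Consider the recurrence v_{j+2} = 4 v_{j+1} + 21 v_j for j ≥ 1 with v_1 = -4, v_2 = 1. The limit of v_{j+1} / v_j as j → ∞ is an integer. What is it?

The characteristic equation is r^2 - 4r - 21 = 0, which factors as (r - 7)(r + 3) = 0.
So the roots are 7 and -3. Since |7| > |-3| and the coefficient of 7^j is non-zero, the ratio tends to 7.

7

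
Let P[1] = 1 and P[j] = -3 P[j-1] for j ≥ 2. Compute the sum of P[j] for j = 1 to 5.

P[2] = -3(1) = -3
P[3] = -3(-3) = 9
P[4] = -3(9) = -27
P[5] = -3(-27) = 81
Sum = 1 + (-3) + 9 + (-27) + 81 = 61

61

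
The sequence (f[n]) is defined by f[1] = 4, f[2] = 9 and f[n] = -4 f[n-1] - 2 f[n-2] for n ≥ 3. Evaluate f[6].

1860

f[3] = -4(9) - 2(4) = -44
f[4] = -4(-44) - 2(9) = 158
f[5] = -4(158) - 2(-44) = -544
f[6] = -4(-544) - 2(158) = 1860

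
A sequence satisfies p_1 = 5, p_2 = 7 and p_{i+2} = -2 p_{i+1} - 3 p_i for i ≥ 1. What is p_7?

235

p_3 = -2(7) - 3(5) = -29
p_4 = -2(-29) - 3(7) = 37
p_5 = -2(37) - 3(-29) = 13
p_6 = -2(13) - 3(37) = -137
p_7 = -2(-137) - 3(13) = 235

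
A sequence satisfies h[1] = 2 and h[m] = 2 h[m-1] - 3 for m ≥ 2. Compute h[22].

The fixed point is -3/(1 - 2) = 3, so h[m] - 3 = 2(h[m-1] - 3).
Hence h[m] = -1·2^{m-1} + 3.
h[22] = -1·2^{21} + 3 = -1·2097152 + 3 = -2097149.

-2097149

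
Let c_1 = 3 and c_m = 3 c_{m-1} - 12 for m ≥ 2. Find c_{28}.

-22876792454955

The fixed point is -12/(1 - 3) = 6, so c_m - 6 = 3(c_{m-1} - 6).
Hence c_m = -3·3^{m-1} + 6.
c_{28} = -3·3^{27} + 6 = -3·7625597484987 + 6 = -22876792454955.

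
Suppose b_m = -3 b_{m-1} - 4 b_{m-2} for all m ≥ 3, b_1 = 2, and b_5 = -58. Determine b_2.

6

Let b_2 = y.
b_3 = -8 - 3y
b_4 = 24 + 5y
b_5 = -40 - 3y
So -40 - 3y = -58, giving y = 6.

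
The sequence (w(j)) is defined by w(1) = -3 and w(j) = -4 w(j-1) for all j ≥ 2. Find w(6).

3072

w(2) = -4*(-3) = 12
w(3) = -4*12 = -48
w(4) = -4*(-48) = 192
w(5) = -4*192 = -768
w(6) = -4*(-768) = 3072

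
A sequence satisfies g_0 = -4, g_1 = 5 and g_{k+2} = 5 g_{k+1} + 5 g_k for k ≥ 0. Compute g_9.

1906250

g_2 = 5·5 + 5·(-4) = 5
g_3 = 5·5 + 5·5 = 50
g_4 = 5·50 + 5·5 = 275
g_5 = 5·275 + 5·50 = 1625
g_6 = 5·1625 + 5·275 = 9500
g_7 = 5·9500 + 5·1625 = 55625
g_8 = 5·55625 + 5·9500 = 325625
g_9 = 5·325625 + 5·55625 = 1906250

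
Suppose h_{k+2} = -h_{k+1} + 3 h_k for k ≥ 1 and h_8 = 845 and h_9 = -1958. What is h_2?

5

Rearranging, h_{k-2} = (h_k + h_{k-1}) / 3.
h_7 = (-1958 + 845) / 3 = -1113/3 = -371
h_6 = (845 + (-371)) / 3 = 474/3 = 158
h_5 = (-371 + 158) / 3 = -213/3 = -71
h_4 = (158 + (-71)) / 3 = 87/3 = 29
h_3 = (-71 + 29) / 3 = -42/3 = -14
h_2 = (29 + (-14)) / 3 = 15/3 = 5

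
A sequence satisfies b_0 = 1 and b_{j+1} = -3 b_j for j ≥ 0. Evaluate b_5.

b_1 = -3*1 = -3
b_2 = -3*(-3) = 9
b_3 = -3*9 = -27
b_4 = -3*(-27) = 81
b_5 = -3*81 = -243

-243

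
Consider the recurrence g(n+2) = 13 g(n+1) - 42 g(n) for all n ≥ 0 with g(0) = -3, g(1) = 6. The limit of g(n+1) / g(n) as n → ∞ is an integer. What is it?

7

The characteristic equation is r^2 - 13r + 42 = 0, which factors as (r - 7)(r - 6) = 0.
So the roots are 7 and 6. Since |7| > |6| and the coefficient of 7^n is non-zero, the ratio tends to 7.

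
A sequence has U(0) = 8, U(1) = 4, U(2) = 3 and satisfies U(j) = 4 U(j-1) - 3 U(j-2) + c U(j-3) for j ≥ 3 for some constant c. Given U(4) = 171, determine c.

U(3) = 8c
U(4) = -9 + 36c
So -9 + 36c = 171, giving c = 5.

5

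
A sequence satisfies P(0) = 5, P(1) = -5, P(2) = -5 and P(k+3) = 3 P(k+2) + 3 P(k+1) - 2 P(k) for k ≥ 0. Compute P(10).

P(3) = 3*(-5) + 3*(-5) - 2*5 = -40
P(4) = 3*(-40) + 3*(-5) - 2*(-5) = -125
P(5) = 3*(-125) + 3*(-40) - 2*(-5) = -485
P(6) = 3*(-485) + 3*(-125) - 2*(-40) = -1750
P(7) = 3*(-1750) + 3*(-485) - 2*(-125) = -6455
P(8) = 3*(-6455) + 3*(-1750) - 2*(-485) = -23645
P(9) = 3*(-23645) + 3*(-6455) - 2*(-1750) = -86800
P(10) = 3*(-86800) + 3*(-23645) - 2*(-6455) = -318425

-318425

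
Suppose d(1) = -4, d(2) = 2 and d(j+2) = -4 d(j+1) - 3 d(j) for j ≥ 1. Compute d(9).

6556

d(3) = -4*2 - 3*(-4) = 4
d(4) = -4*4 - 3*2 = -22
d(5) = -4*(-22) - 3*4 = 76
d(6) = -4*76 - 3*(-22) = -238
d(7) = -4*(-238) - 3*76 = 724
d(8) = -4*724 - 3*(-238) = -2182
d(9) = -4*(-2182) - 3*724 = 6556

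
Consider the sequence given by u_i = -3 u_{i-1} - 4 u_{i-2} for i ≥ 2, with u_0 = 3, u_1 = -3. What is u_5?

69

u_2 = -3·(-3) - 4·3 = -3
u_3 = -3·(-3) - 4·(-3) = 21
u_4 = -3·21 - 4·(-3) = -51
u_5 = -3·(-51) - 4·21 = 69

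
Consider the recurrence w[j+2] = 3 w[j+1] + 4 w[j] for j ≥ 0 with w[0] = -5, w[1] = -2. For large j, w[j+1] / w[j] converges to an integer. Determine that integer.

4

The characteristic equation is r^2 - 3r - 4 = 0, which factors as (r - 4)(r + 1) = 0.
So the roots are 4 and -1. Since |4| > |-1| and the coefficient of 4^j is non-zero, the ratio tends to 4.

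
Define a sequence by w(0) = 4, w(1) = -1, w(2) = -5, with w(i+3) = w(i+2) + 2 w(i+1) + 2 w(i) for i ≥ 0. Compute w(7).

w(3) = (-5) + 2*(-1) + 2*4 = 1
w(4) = 1 + 2*(-5) + 2*(-1) = -11
w(5) = (-11) + 2*1 + 2*(-5) = -19
w(6) = (-19) + 2*(-11) + 2*1 = -39
w(7) = (-39) + 2*(-19) + 2*(-11) = -99

-99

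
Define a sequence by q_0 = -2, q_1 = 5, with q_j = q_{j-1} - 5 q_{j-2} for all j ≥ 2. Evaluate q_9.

-4210

q_2 = 5 - 5·(-2) = 15
q_3 = 15 - 5·5 = -10
q_4 = (-10) - 5·15 = -85
q_5 = (-85) - 5·(-10) = -35
q_6 = (-35) - 5·(-85) = 390
q_7 = 390 - 5·(-35) = 565
q_8 = 565 - 5·390 = -1385
q_9 = (-1385) - 5·565 = -4210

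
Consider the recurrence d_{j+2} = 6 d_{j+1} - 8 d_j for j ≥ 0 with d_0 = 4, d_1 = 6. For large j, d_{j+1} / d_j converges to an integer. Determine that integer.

4

The characteristic equation is r^2 - 6r + 8 = 0, which factors as (r - 4)(r - 2) = 0.
So the roots are 4 and 2. Since |4| > |2| and the coefficient of 4^j is non-zero, the ratio tends to 4.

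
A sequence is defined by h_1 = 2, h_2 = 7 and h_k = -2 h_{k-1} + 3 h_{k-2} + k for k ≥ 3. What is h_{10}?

21239

h_3 = -2*7 + 3*2 + 3 = -5
h_4 = -2*(-5) + 3*7 + 4 = 35
h_5 = -2*35 + 3*(-5) + 5 = -80
h_6 = -2*(-80) + 3*35 + 6 = 271
h_7 = -2*271 + 3*(-80) + 7 = -775
h_8 = -2*(-775) + 3*271 + 8 = 2371
h_9 = -2*2371 + 3*(-775) + 9 = -7058
h_{10} = -2*(-7058) + 3*2371 + 10 = 21239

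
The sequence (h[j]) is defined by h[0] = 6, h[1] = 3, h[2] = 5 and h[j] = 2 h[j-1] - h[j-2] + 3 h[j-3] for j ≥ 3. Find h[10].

5019

h[3] = 2·5 - 3 + 3·6 = 25
h[4] = 2·25 - 5 + 3·3 = 54
h[5] = 2·54 - 25 + 3·5 = 98
h[6] = 2·98 - 54 + 3·25 = 217
h[7] = 2·217 - 98 + 3·54 = 498
h[8] = 2·498 - 217 + 3·98 = 1073
h[9] = 2·1073 - 498 + 3·217 = 2299
h[10] = 2·2299 - 1073 + 3·498 = 5019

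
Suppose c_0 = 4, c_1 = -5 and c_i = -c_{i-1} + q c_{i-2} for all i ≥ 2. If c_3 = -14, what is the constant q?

c_2 = 5 + 4q
c_3 = -5 - 9q
So -5 - 9q = -14, giving q = 1.

1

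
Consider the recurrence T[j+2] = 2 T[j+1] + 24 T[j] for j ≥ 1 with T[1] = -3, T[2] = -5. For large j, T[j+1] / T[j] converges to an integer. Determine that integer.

The characteristic equation is r^2 - 2r - 24 = 0, which factors as (r - 6)(r + 4) = 0.
So the roots are 6 and -4. Since |6| > |-4| and the coefficient of 6^j is non-zero, the ratio tends to 6.

6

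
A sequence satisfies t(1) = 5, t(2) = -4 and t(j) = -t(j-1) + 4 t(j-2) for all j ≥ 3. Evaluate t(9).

t(3) = -(-4) + 4*5 = 24
t(4) = -24 + 4*(-4) = -40
t(5) = -(-40) + 4*24 = 136
t(6) = -136 + 4*(-40) = -296
t(7) = -(-296) + 4*136 = 840
t(8) = -840 + 4*(-296) = -2024
t(9) = -(-2024) + 4*840 = 5384

5384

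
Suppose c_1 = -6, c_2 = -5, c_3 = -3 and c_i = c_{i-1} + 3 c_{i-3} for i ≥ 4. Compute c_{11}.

c_4 = (-3) + 3·(-6) = -21
c_5 = (-21) + 3·(-5) = -36
c_6 = (-36) + 3·(-3) = -45
c_7 = (-45) + 3·(-21) = -108
c_8 = (-108) + 3·(-36) = -216
c_9 = (-216) + 3·(-45) = -351
c_{10} = (-351) + 3·(-108) = -675
c_{11} = (-675) + 3·(-216) = -1323

-1323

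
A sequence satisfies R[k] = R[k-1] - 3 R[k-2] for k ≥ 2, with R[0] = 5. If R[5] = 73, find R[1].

Let R[1] = v.
R[2] = -15 + v
R[3] = -15 - 2v
R[4] = 30 - 5v
R[5] = 75 + v
So 75 + v = 73, giving v = -2.

-2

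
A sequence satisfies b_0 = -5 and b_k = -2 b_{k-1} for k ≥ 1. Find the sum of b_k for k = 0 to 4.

b_1 = -2(-5) = 10
b_2 = -2(10) = -20
b_3 = -2(-20) = 40
b_4 = -2(40) = -80
Sum = (-5) + 10 + (-20) + 40 + (-80) = -55

-55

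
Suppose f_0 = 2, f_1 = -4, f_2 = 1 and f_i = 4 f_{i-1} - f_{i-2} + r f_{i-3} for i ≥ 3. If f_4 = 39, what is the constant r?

2

f_3 = 8 + 2r
f_4 = 31 + 4r
So 31 + 4r = 39, giving r = 2.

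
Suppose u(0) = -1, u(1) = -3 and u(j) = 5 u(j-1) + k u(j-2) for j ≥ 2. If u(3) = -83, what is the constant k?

1

u(2) = -15 - k
u(3) = -75 - 8k
So -75 - 8k = -83, giving k = 1.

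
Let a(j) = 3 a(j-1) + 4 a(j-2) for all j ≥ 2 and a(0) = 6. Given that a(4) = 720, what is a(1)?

8

Let a(1) = y.
a(2) = 24 + 3y
a(3) = 72 + 13y
a(4) = 312 + 51y
So 312 + 51y = 720, giving y = 8.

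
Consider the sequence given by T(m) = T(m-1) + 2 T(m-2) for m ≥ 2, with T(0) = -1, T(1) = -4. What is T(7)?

T(2) = (-4) + 2*(-1) = -6
T(3) = (-6) + 2*(-4) = -14
T(4) = (-14) + 2*(-6) = -26
T(5) = (-26) + 2*(-14) = -54
T(6) = (-54) + 2*(-26) = -106
T(7) = (-106) + 2*(-54) = -214

-214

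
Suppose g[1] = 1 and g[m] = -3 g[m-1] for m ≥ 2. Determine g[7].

729

g[2] = -3*1 = -3
g[3] = -3*(-3) = 9
g[4] = -3*9 = -27
g[5] = -3*(-27) = 81
g[6] = -3*81 = -243
g[7] = -3*(-243) = 729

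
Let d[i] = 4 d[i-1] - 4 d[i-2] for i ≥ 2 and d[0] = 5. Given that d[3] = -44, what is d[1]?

Let d[1] = z.
d[2] = -20 + 4z
d[3] = -80 + 12z
So -80 + 12z = -44, giving z = 3.

3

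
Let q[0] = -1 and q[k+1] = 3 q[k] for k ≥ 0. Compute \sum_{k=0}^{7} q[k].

-3280

q[1] = 3(-1) = -3
q[2] = 3(-3) = -9
q[3] = 3(-9) = -27
q[4] = 3(-27) = -81
q[5] = 3(-81) = -243
q[6] = 3(-243) = -729
q[7] = 3(-729) = -2187
Sum = (-1) + (-3) + (-9) + (-27) + (-81) + (-243) + (-729) + (-2187) = -3280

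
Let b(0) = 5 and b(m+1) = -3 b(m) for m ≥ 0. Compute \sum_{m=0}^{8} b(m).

b(1) = -3(5) = -15
b(2) = -3(-15) = 45
b(3) = -3(45) = -135
b(4) = -3(-135) = 405
b(5) = -3(405) = -1215
b(6) = -3(-1215) = 3645
b(7) = -3(3645) = -10935
b(8) = -3(-10935) = 32805
Sum = 5 + (-15) + 45 + (-135) + 405 + (-1215) + 3645 + (-10935) + 32805 = 24605

24605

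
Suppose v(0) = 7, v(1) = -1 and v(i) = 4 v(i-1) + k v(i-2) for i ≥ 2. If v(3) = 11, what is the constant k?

1

v(2) = -4 + 7k
v(3) = -16 + 27k
So -16 + 27k = 11, giving k = 1.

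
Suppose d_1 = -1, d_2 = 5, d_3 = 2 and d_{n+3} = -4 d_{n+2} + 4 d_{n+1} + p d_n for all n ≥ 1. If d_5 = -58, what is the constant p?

d_4 = 12 - p
d_5 = -40 + 9p
So -40 + 9p = -58, giving p = -2.

-2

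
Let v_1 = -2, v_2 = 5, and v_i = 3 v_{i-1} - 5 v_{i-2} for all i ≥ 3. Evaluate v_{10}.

5450

v_3 = 3(5) - 5(-2) = 25
v_4 = 3(25) - 5(5) = 50
v_5 = 3(50) - 5(25) = 25
v_6 = 3(25) - 5(50) = -175
v_7 = 3(-175) - 5(25) = -650
v_8 = 3(-650) - 5(-175) = -1075
v_9 = 3(-1075) - 5(-650) = 25
v_{10} = 3(25) - 5(-1075) = 5450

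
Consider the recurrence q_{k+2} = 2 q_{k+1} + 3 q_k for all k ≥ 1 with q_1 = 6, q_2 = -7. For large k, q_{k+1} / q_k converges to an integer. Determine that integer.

The characteristic equation is r^2 - 2r - 3 = 0, which factors as (r - 3)(r + 1) = 0.
So the roots are 3 and -1. Since |3| > |-1| and the coefficient of 3^k is non-zero, the ratio tends to 3.

3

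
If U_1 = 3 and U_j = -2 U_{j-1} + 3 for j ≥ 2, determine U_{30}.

The fixed point is 3/(1 + 2) = 1, so U_j - 1 = -2(U_{j-1} - 1).
Hence U_j = 2·(-2)^{j-1} + 1.
U_{30} = 2·(-2)^{29} + 1 = 2·-536870912 + 1 = -1073741823.

-1073741823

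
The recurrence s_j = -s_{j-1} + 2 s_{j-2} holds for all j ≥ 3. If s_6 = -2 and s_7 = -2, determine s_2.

Rearranging, s_{j-2} = (s_j + s_{j-1}) / 2.
s_5 = (-2 + (-2)) / 2 = -4/2 = -2
s_4 = (-2 + (-2)) / 2 = -4/2 = -2
s_3 = (-2 + (-2)) / 2 = -4/2 = -2
s_2 = (-2 + (-2)) / 2 = -4/2 = -2

-2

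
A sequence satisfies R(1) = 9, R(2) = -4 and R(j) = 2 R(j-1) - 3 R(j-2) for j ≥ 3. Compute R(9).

-575

R(3) = 2(-4) - 3(9) = -35
R(4) = 2(-35) - 3(-4) = -58
R(5) = 2(-58) - 3(-35) = -11
R(6) = 2(-11) - 3(-58) = 152
R(7) = 2(152) - 3(-11) = 337
R(8) = 2(337) - 3(152) = 218
R(9) = 2(218) - 3(337) = -575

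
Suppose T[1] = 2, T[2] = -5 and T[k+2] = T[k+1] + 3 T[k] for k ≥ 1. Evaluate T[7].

T[3] = (-5) + 3(2) = 1
T[4] = 1 + 3(-5) = -14
T[5] = (-14) + 3(1) = -11
T[6] = (-11) + 3(-14) = -53
T[7] = (-53) + 3(-11) = -86

-86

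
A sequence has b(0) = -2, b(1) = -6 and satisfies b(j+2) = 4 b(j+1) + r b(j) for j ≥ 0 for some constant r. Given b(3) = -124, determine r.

2

b(2) = -24 - 2r
b(3) = -96 - 14r
So -96 - 14r = -124, giving r = 2.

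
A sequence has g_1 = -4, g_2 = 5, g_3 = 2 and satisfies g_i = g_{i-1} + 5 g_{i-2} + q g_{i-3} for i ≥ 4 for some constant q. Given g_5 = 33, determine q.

-4

g_4 = 27 - 4q
g_5 = 37 + q
So 37 + q = 33, giving q = -4.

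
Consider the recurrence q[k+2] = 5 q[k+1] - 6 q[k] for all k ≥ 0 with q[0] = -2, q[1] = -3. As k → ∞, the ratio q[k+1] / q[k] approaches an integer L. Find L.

The characteristic equation is r^2 - 5r + 6 = 0, which factors as (r - 3)(r - 2) = 0.
So the roots are 3 and 2. Since |3| > |2| and the coefficient of 3^k is non-zero, the ratio tends to 3.

3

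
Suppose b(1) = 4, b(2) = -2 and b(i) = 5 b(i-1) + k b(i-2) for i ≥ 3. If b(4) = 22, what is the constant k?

b(3) = -10 + 4k
b(4) = -50 + 18k
So -50 + 18k = 22, giving k = 4.

4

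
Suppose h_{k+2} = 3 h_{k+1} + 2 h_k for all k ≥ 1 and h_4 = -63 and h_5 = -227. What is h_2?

Rearranging, h_{k-2} = (h_k - 3 h_{k-1}) / 2.
h_3 = (-227 - 3·(-63)) / 2 = -38/2 = -19
h_2 = (-63 - 3·(-19)) / 2 = -6/2 = -3

-3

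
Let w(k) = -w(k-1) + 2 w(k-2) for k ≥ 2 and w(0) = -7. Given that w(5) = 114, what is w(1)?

Let w(1) = z.
w(2) = -14 - z
w(3) = 14 + 3z
w(4) = -42 - 5z
w(5) = 70 + 11z
So 70 + 11z = 114, giving z = 4.

4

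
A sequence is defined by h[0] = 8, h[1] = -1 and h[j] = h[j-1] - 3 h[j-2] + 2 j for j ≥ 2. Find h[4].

59

h[2] = (-1) - 3(8) + 4 = -21
h[3] = (-21) - 3(-1) + 6 = -12
h[4] = (-12) - 3(-21) + 8 = 59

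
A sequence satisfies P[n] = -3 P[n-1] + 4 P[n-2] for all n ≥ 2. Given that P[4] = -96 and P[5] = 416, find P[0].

Rearranging, P[n-2] = (P[n] + 3 P[n-1]) / 4.
P[3] = (416 + 3·(-96)) / 4 = 128/4 = 32
P[2] = (-96 + 3·32) / 4 = 0/4 = 0
P[1] = (32 + 3·0) / 4 = 32/4 = 8
P[0] = (0 + 3·8) / 4 = 24/4 = 6

6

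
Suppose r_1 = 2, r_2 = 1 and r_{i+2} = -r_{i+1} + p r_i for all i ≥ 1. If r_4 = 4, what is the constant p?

r_3 = -1 + 2p
r_4 = 1 - p
So 1 - p = 4, giving p = -3.

-3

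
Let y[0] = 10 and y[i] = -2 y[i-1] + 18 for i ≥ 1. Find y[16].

262150

The fixed point is 18/(1 + 2) = 6, so y[i] - 6 = -2(y[i-1] - 6).
Hence y[i] = 4·(-2)^i + 6.
y[16] = 4·(-2)^{16} + 6 = 4·65536 + 6 = 262150.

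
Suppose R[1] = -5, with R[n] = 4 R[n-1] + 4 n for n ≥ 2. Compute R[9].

R[2] = 4*(-5) + 8 = -12
R[3] = 4*(-12) + 12 = -36
R[4] = 4*(-36) + 16 = -128
R[5] = 4*(-128) + 20 = -492
R[6] = 4*(-492) + 24 = -1944
R[7] = 4*(-1944) + 28 = -7748
R[8] = 4*(-7748) + 32 = -30960
R[9] = 4*(-30960) + 36 = -123804

-123804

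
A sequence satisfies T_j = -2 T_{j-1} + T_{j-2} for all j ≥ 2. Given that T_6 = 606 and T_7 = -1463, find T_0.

Rearranging, T_{j-2} = T_j + 2 T_{j-1}.
T_5 = -1463 + 2*606 = -251
T_4 = 606 + 2*(-251) = 104
T_3 = -251 + 2*104 = -43
T_2 = 104 + 2*(-43) = 18
T_1 = -43 + 2*18 = -7
T_0 = 18 + 2*(-7) = 4

4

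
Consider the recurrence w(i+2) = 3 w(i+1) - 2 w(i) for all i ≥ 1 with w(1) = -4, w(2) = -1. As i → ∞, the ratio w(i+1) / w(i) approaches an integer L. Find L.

2

The characteristic equation is r^2 - 3r + 2 = 0, which factors as (r - 2)(r - 1) = 0.
So the roots are 2 and 1. Since |2| > |1| and the coefficient of 2^i is non-zero, the ratio tends to 2.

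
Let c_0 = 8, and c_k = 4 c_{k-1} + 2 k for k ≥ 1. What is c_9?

c_1 = 4(8) + 2 = 34
c_2 = 4(34) + 4 = 140
c_3 = 4(140) + 6 = 566
c_4 = 4(566) + 8 = 2272
c_5 = 4(2272) + 10 = 9098
c_6 = 4(9098) + 12 = 36404
c_7 = 4(36404) + 14 = 145630
c_8 = 4(145630) + 16 = 582536
c_9 = 4(582536) + 18 = 2330162

2330162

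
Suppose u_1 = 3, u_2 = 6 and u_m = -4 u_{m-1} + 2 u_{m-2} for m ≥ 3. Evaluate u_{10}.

649056

u_3 = -4*6 + 2*3 = -18
u_4 = -4*(-18) + 2*6 = 84
u_5 = -4*84 + 2*(-18) = -372
u_6 = -4*(-372) + 2*84 = 1656
u_7 = -4*1656 + 2*(-372) = -7368
u_8 = -4*(-7368) + 2*1656 = 32784
u_9 = -4*32784 + 2*(-7368) = -145872
u_{10} = -4*(-145872) + 2*32784 = 649056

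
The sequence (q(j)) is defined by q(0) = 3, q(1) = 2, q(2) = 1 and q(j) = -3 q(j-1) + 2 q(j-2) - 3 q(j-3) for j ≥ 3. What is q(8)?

4202

q(3) = -3*1 + 2*2 - 3*3 = -8
q(4) = -3*(-8) + 2*1 - 3*2 = 20
q(5) = -3*20 + 2*(-8) - 3*1 = -79
q(6) = -3*(-79) + 2*20 - 3*(-8) = 301
q(7) = -3*301 + 2*(-79) - 3*20 = -1121
q(8) = -3*(-1121) + 2*301 - 3*(-79) = 4202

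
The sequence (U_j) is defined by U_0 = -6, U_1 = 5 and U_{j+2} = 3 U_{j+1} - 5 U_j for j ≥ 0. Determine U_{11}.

U_2 = 3·5 - 5·(-6) = 45
U_3 = 3·45 - 5·5 = 110
U_4 = 3·110 - 5·45 = 105
U_5 = 3·105 - 5·110 = -235
U_6 = 3·(-235) - 5·105 = -1230
U_7 = 3·(-1230) - 5·(-235) = -2515
U_8 = 3·(-2515) - 5·(-1230) = -1395
U_9 = 3·(-1395) - 5·(-2515) = 8390
U_{10} = 3·8390 - 5·(-1395) = 32145
U_{11} = 3·32145 - 5·8390 = 54485

54485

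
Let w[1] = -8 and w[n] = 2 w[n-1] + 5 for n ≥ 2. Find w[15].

-49157

The fixed point is 5/(1 - 2) = -5, so w[n] + 5 = 2(w[n-1] + 5).
Hence w[n] = -3·2^{n-1} - 5.
w[15] = -3·2^{14} - 5 = -3·16384 - 5 = -49157.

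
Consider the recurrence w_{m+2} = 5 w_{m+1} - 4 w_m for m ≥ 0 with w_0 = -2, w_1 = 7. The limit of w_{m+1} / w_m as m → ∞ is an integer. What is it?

4

The characteristic equation is r^2 - 5r + 4 = 0, which factors as (r - 4)(r - 1) = 0.
So the roots are 4 and 1. Since |4| > |1| and the coefficient of 4^m is non-zero, the ratio tends to 4.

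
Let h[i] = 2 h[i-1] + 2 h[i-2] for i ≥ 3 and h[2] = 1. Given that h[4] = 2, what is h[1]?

Let h[1] = y.
h[3] = 2 + 2y
h[4] = 6 + 4y
So 6 + 4y = 2, giving y = -1.

-1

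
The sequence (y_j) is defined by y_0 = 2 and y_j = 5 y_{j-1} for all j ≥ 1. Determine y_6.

y_1 = 5*2 = 10
y_2 = 5*10 = 50
y_3 = 5*50 = 250
y_4 = 5*250 = 1250
y_5 = 5*1250 = 6250
y_6 = 5*6250 = 31250

31250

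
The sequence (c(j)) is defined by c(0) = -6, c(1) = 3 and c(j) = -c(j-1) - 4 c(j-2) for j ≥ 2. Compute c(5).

183

c(2) = -3 - 4·(-6) = 21
c(3) = -21 - 4·3 = -33
c(4) = -(-33) - 4·21 = -51
c(5) = -(-51) - 4·(-33) = 183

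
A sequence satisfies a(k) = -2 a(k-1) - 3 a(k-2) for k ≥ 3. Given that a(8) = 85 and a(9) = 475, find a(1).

Rearranging, a(k-2) = (a(k) + 2 a(k-1)) / -3.
a(7) = (475 + 2*85) / -3 = 645/-3 = -215
a(6) = (85 + 2*(-215)) / -3 = -345/-3 = 115
a(5) = (-215 + 2*115) / -3 = 15/-3 = -5
a(4) = (115 + 2*(-5)) / -3 = 105/-3 = -35
a(3) = (-5 + 2*(-35)) / -3 = -75/-3 = 25
a(2) = (-35 + 2*25) / -3 = 15/-3 = -5
a(1) = (25 + 2*(-5)) / -3 = 15/-3 = -5

-5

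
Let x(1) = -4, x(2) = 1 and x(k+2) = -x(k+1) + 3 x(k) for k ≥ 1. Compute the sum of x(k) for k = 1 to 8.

x(3) = -1 + 3*(-4) = -13
x(4) = -(-13) + 3*1 = 16
x(5) = -16 + 3*(-13) = -55
x(6) = -(-55) + 3*16 = 103
x(7) = -103 + 3*(-55) = -268
x(8) = -(-268) + 3*103 = 577
Sum = (-4) + 1 + (-13) + 16 + (-55) + 103 + (-268) + 577 = 357

357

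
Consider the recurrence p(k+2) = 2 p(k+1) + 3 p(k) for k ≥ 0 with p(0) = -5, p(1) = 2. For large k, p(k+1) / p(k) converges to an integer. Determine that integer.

3

The characteristic equation is r^2 - 2r - 3 = 0, which factors as (r - 3)(r + 1) = 0.
So the roots are 3 and -1. Since |3| > |-1| and the coefficient of 3^k is non-zero, the ratio tends to 3.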